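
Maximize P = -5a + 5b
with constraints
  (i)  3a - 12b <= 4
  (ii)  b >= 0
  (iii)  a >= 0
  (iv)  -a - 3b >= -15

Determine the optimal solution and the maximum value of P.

Extreme points and P = -5a + 5b:
  (4/3, 0) → P = -20/3
  (64/7, 41/21) → P = -755/21
  (0, 0) → P = 0
  (0, 5) → P = 25

a = 0, b = 5, maximum P = 25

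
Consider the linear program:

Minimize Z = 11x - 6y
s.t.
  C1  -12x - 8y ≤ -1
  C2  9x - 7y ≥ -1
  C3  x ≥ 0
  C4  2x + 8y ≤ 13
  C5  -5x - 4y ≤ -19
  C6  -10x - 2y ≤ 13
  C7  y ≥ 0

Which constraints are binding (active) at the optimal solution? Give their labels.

Extreme points and Z = 11x - 6y:
  (25/8, 27/32) → Z = 469/16
  (13/2, 0) → Z = 143/2
  (19/5, 0) → Z = 209/5

The minimum is at (25/8, 27/32). Substituting into each constraint, equality holds for C4 and C5; the remaining constraints have slack.

C4 and C5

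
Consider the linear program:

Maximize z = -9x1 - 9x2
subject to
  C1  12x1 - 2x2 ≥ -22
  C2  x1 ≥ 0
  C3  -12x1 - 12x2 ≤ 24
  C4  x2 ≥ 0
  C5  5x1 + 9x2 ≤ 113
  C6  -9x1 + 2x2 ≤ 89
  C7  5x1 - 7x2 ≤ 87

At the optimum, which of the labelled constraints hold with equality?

C2 and C4

Extreme points and z = -9x1 - 9x2:
  (0, 11) → z = -99
  (14/59, 733/59) → z = -6723/59
  (0, 0) → z = 0
  (87/5, 0) → z = -783/5
  (787/40, 13/8) → z = -1917/10

The maximum is at (0, 0). Substituting into each constraint, equality holds for C2 and C4; the remaining constraints have slack.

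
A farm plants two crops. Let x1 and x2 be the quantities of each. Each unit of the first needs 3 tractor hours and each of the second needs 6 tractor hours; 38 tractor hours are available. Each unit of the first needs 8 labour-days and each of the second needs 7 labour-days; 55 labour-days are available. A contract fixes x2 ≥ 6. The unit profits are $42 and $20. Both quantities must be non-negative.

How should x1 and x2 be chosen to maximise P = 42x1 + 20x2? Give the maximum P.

x1 = 2/3, x2 = 6, maximum P = 148

Feasible corners and P = 42x1 + 20x2:
  (0, 19/3) → P = 380/3
  (0, 6) → P = 120
  (2/3, 6) → P = 148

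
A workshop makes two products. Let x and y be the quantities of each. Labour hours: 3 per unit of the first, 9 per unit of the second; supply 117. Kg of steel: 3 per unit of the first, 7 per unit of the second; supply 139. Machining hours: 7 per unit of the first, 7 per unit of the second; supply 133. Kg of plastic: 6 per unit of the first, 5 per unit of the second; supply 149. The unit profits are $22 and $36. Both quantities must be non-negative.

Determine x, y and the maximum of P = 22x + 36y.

Vertices and P = 22x + 36y:
  (0, 0) → P = 0
  (0, 13) → P = 468
  (19, 0) → P = 418
  (9, 10) → P = 558

x = 9, y = 10, maximum P = 558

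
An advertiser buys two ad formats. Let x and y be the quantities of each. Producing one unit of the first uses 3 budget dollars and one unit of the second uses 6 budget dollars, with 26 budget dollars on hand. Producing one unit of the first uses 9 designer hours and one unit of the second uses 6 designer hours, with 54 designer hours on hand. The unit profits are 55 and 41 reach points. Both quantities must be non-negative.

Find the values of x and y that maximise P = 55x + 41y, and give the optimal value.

Extreme points and P = 55x + 41y:
  (0, 0) → P = 0
  (0, 13/3) → P = 533/3
  (6, 0) → P = 330
  (14/3, 2) → P = 1016/3

The optimum lies where 3x + 6y = 26 and 9x + 6y = 54.
Solving simultaneously gives x = 14/3, y = 2.

x = 14/3, y = 2, maximum P = 1016/3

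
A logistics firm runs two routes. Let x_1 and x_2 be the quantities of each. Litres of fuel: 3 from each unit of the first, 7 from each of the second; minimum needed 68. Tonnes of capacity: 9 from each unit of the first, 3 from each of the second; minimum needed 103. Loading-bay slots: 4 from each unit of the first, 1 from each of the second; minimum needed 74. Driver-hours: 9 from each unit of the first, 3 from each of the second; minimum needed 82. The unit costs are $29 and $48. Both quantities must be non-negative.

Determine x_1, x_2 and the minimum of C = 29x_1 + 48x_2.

Extreme points and C = 29x_1 + 48x_2:
  (0, 74) → C = 3552
  (68/3, 0) → C = 1972/3
  (18, 2) → C = 618
The feasible region is unbounded (it extends along (0, 1), (1, 0)), but C strictly increases along every unbounded feasible direction, so there is no improving ray and the minimum is attained at a vertex.

The binding constraints are 3x_1 + 7x_2 = 68 and 4x_1 + x_2 = 74.
Solving simultaneously gives x_1 = 18, x_2 = 2.

x_1 = 18, x_2 = 2, minimum C = 618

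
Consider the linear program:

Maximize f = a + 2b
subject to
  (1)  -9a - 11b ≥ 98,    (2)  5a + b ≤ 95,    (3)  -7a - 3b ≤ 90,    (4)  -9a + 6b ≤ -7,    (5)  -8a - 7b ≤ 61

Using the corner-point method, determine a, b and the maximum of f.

a = 3/5, b = -47/5, maximum f = -91/5

Feasible corners and f = a + 2b:
  (1143/46, -1345/46) → f = -1547/46
  (3/5, -47/5) → f = -91/5
  (242/9, -355/9) → f = -52

The optimum lies where -9a - 11b = 98 and -8a - 7b = 61.
Solving simultaneously gives a = 3/5, b = -47/5.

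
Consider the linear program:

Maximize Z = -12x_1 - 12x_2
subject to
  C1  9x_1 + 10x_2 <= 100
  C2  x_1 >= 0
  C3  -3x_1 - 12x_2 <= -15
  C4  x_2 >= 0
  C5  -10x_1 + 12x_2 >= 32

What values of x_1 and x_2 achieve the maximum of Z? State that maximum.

x_1 = 0, x_2 = 8/3, maximum Z = -32

Corner points and Z = -12x_1 - 12x_2:
  (0, 10) → Z = -120
  (55/13, 161/26) → Z = -1626/13
  (0, 8/3) → Z = -32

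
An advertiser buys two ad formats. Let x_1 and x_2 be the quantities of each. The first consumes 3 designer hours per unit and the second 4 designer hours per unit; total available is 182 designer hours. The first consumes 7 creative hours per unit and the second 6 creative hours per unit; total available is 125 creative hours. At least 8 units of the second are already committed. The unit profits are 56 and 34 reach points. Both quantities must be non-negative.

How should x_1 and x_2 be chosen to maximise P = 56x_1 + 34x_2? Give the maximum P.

x_1 = 11, x_2 = 8, maximum P = 888

Vertices and P = 56x_1 + 34x_2:
  (0, 125/6) → P = 2125/3
  (0, 8) → P = 272
  (11, 8) → P = 888

The binding constraints are 7x_1 + 6x_2 = 125 and x_2 = 8.
Solving simultaneously gives x_1 = 11, x_2 = 8.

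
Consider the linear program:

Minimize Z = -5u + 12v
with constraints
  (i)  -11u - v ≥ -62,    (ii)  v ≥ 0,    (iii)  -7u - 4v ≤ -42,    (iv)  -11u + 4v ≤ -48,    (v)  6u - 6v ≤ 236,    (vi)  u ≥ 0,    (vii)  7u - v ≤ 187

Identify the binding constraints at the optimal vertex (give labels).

(i) and (iii)

Corner points and Z = -5u + 12v:
  (206/37, 28/37) → Z = -694/37
  (296/55, 14/5) → Z = 368/55
  (5, 7/4) → Z = -4

The minimum is at (206/37, 28/37). Substituting into each constraint, equality holds for (i) and (iii); the remaining constraints have slack.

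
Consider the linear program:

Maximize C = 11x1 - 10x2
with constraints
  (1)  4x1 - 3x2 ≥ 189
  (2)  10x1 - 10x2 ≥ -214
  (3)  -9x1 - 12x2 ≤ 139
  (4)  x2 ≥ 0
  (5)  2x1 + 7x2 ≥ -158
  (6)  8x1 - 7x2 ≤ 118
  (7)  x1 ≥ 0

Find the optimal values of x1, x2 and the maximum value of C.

x1 = 969/4, x2 = 260, maximum C = 259/4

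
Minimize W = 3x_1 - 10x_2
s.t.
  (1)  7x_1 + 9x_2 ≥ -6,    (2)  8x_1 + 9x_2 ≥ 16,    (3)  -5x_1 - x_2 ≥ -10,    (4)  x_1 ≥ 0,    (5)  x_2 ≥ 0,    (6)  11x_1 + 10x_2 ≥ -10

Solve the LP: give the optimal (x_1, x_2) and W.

Feasible corners and W = 3x_1 - 10x_2:
  (2, 0) → W = 6
  (0, 16/9) → W = -160/9
  (0, 10) → W = -100

x_1 = 0, x_2 = 10, minimum W = -100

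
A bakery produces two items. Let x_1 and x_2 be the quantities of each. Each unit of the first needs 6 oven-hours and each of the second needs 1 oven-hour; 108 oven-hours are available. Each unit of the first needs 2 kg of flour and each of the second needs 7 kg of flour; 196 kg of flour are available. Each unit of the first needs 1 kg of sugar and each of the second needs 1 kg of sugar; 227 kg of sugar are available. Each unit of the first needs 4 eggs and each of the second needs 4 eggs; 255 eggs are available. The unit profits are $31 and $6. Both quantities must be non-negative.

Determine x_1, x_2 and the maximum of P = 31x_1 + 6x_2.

Extreme points and P = 31x_1 + 6x_2:
  (0, 0) → P = 0
  (0, 28) → P = 168
  (18, 0) → P = 558
  (14, 24) → P = 578

At the optimal vertex, 6x_1 + x_2 = 108 and 2x_1 + 7x_2 = 196.
Solving simultaneously gives x_1 = 14, x_2 = 24.

x_1 = 14, x_2 = 24, maximum P = 578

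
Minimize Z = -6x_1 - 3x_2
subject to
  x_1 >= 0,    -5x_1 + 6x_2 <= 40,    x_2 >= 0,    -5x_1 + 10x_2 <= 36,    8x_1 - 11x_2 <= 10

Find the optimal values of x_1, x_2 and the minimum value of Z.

Extreme points and Z = -6x_1 - 3x_2:
  (0, 0) → Z = 0
  (0, 18/5) → Z = -54/5
  (5/4, 0) → Z = -15/2
  (496/25, 338/25) → Z = -798/5

At the optimal vertex, -5x_1 + 10x_2 = 36 and 8x_1 - 11x_2 = 10.
Solving simultaneously gives x_1 = 496/25, x_2 = 338/25.

x_1 = 496/25, x_2 = 338/25, minimum Z = -798/5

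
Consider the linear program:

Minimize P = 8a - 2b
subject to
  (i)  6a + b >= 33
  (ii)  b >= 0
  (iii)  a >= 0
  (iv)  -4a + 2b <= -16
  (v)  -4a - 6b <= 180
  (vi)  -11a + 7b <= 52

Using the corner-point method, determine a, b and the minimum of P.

Corner points and P = 8a - 2b:
  (11/2, 0) → P = 44
  (41/8, 9/4) → P = 73/2
  (36, 64) → P = 160
The feasible region is unbounded (it extends along (1, 0), (7, 11)), but P strictly increases along every unbounded feasible direction, so there is no improving ray and the minimum is attained at a vertex.

The binding constraints are 6a + b = 33 and -4a + 2b = -16.
Solving simultaneously gives a = 41/8, b = 9/4.

a = 41/8, b = 9/4, minimum P = 73/2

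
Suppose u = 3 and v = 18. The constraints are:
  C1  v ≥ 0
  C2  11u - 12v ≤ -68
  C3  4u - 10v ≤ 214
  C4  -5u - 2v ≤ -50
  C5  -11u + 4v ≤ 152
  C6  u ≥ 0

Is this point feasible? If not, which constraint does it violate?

feasible

C1: 18 ≥ 0 ✓
C2: -183 ≤ -68 ✓
C3: -168 ≤ 214 ✓
C4: -51 ≤ -50 ✓
C5: 39 ≤ 152 ✓
C6: 3 ≥ 0 ✓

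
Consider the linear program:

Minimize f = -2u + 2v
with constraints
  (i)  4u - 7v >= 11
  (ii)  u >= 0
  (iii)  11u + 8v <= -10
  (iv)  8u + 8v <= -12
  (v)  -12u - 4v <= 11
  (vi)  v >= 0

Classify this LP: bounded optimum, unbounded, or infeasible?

The boundaries 4u - 7v = 11 and u = 0 meet at (0, -11/7), but that point violates v ≥ 0. Every candidate vertex is excluded by some other constraint, so the feasible region is empty.

infeasible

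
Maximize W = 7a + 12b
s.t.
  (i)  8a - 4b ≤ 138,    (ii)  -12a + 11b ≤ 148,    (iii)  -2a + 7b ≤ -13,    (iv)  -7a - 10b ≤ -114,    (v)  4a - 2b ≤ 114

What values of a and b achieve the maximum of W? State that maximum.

a = 457/24, b = 43/12, maximum W = 4231/24

Vertices and W = 7a + 12b:
  (457/24, 43/12) → W = 4231/24
  (17, -1/2) → W = 113
  (928/69, 137/69) → W = 8140/69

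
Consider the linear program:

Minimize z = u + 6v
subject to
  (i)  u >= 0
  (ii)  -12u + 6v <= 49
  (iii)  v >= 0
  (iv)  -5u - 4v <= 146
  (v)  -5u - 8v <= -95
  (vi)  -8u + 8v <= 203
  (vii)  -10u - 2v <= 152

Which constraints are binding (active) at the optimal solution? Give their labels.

(iii) and (v)

Vertices and z = u + 6v:
  (89/63, 1385/126) → z = 4244/63
  (413/24, 511/12) → z = 6545/24
  (19, 0) → z = 19
The feasible region is unbounded (it extends along (1, 1), (1, 0)), but z strictly increases along every unbounded feasible direction, so there is no improving ray and the minimum is attained at a vertex.

The minimum is at (19, 0). Substituting into each constraint, equality holds for (iii) and (v); the remaining constraints have slack.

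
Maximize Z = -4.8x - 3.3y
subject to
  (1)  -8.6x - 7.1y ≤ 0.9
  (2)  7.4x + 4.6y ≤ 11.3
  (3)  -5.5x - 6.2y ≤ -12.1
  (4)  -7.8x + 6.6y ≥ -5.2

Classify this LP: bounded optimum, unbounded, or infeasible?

unbounded

From the feasible point (-9149/1427, 10901/1427), moving in the direction (-7.1, 8.6) keeps every constraint satisfied while Z increases without bound.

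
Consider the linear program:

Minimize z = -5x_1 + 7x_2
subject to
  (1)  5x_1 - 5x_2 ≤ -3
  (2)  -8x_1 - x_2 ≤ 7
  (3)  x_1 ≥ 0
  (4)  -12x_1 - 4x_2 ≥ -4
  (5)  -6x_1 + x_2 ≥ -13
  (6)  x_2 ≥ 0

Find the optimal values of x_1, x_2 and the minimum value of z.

x_1 = 0, x_2 = 3/5, minimum z = 21/5

Feasible corners and z = -5x_1 + 7x_2:
  (0, 3/5) → z = 21/5
  (1/10, 7/10) → z = 22/5
  (0, 1) → z = 7

At the optimal vertex, 5x_1 - 5x_2 = -3 and x_1 = 0.
Solving simultaneously gives x_1 = 0, x_2 = 3/5.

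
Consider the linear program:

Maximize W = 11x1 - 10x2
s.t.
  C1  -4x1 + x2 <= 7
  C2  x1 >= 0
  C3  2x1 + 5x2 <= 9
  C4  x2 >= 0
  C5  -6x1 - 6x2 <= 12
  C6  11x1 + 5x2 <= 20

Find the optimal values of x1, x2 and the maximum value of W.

Vertices and W = 11x1 - 10x2:
  (0, 9/5) → W = -18
  (0, 0) → W = 0
  (11/9, 59/45) → W = 1/3
  (20/11, 0) → W = 20

At the optimal vertex, x2 = 0 and 11x1 + 5x2 = 20.
Solving simultaneously gives x1 = 20/11, x2 = 0.

x1 = 20/11, x2 = 0, maximum W = 20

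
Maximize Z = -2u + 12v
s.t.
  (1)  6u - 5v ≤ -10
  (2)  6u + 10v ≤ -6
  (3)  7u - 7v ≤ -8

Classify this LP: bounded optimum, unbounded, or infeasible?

unbounded

From the feasible point (-13/9, 4/15), moving in the direction (-10, 6) keeps every constraint satisfied while Z increases without bound.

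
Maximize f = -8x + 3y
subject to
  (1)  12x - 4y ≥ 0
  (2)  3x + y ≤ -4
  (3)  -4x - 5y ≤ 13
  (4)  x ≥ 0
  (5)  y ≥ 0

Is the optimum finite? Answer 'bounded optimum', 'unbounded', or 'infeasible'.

infeasible

The boundaries 12x - 4y = 0 and x = 0 meet at (0, 0), but that point violates 3x + y ≤ -4. Every candidate vertex is excluded by some other constraint, so the feasible region is empty.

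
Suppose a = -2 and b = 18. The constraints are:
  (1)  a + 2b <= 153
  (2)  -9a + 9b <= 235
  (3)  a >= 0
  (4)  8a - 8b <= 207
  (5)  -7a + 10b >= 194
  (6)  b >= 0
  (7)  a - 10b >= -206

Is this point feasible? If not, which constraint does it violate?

Constraint (3): a = -2, which is not ≥ 0. All other constraints are satisfied.

not feasible — violates (3)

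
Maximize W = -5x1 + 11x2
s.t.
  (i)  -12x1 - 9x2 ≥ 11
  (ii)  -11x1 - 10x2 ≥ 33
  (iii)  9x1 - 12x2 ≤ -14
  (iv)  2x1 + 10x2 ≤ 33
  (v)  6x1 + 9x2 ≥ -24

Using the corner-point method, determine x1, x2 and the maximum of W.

Corner points and W = -5x1 + 11x2:
  (-268/111, -143/222) → W = 369/74
  (-22/3, 143/30) → W = 891/10
  (-46/17, -44/51) → W = 206/51
  (-179/14, 41/7) → W = 1797/14

At the optimal vertex, 2x1 + 10x2 = 33 and 6x1 + 9x2 = -24.
Solving simultaneously gives x1 = -179/14, x2 = 41/7.

x1 = -179/14, x2 = 41/7, maximum W = 1797/14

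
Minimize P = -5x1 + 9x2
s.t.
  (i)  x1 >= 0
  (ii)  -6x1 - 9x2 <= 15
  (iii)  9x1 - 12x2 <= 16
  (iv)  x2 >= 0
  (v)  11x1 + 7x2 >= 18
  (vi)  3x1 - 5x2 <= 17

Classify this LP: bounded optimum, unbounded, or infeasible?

bounded optimum

Feasible corners and P = -5x1 + 9x2:
  (0, 18/7) → P = 162/7
  (16/9, 0) → P = -80/9
  (18/11, 0) → P = -90/11
The feasible region has finitely many vertices and no improving ray; the minimum is -80/9 at (16/9, 0).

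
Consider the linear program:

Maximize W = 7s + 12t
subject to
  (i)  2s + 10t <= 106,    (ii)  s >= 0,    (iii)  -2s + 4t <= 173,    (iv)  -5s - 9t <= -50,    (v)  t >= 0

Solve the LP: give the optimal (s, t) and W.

s = 53, t = 0, maximum W = 371

The binding constraints are 2s + 10t = 106 and t = 0.
Solving simultaneously gives s = 53, t = 0.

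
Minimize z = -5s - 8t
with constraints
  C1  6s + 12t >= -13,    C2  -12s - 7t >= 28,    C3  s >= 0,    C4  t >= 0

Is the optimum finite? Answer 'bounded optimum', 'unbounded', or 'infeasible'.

infeasible

The boundaries 6s + 12t = -13 and -12s - 7t = 28 meet at (-245/102, 2/17), but that point violates s ≥ 0. Every candidate vertex is excluded by some other constraint, so the feasible region is empty.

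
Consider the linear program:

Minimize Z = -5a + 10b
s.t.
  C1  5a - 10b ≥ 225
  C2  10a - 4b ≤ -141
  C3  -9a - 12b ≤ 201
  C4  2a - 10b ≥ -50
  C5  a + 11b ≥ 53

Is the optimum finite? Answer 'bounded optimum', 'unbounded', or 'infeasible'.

infeasible

The boundaries 5a - 10b = 225 and 2a - 10b = -50 meet at (275/3, 70/3), but that point violates 10a - 4b ≤ -141. Every candidate vertex is excluded by some other constraint, so the feasible region is empty.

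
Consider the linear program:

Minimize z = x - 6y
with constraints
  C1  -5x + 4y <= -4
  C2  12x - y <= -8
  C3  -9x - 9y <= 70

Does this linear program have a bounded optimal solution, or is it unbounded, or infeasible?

bounded optimum

Vertices and z = x - 6y:
  (-36/43, -88/43) → z = 492/43
  (-244/81, -386/81) → z = 2072/81
  (-142/117, -256/39) → z = 4466/117
The feasible region has finitely many vertices and no improving ray; the minimum is 492/43 at (-36/43, -88/43).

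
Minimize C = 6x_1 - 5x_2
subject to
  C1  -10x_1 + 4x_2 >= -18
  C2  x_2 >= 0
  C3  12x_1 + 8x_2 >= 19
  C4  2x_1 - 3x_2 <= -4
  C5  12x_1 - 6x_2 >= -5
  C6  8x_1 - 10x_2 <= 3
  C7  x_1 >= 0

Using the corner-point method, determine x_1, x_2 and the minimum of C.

Feasible corners and C = 6x_1 - 5x_2:
  (35/11, 38/11) → C = 20/11
  (32/3, 133/6) → C = -281/6
  (25/52, 43/26) → C = -70/13
  (37/84, 12/7) → C = -83/14

The optimum lies where -10x_1 + 4x_2 = -18 and 12x_1 - 6x_2 = -5.
Solving simultaneously gives x_1 = 32/3, x_2 = 133/6.

x_1 = 32/3, x_2 = 133/6, minimum C = -281/6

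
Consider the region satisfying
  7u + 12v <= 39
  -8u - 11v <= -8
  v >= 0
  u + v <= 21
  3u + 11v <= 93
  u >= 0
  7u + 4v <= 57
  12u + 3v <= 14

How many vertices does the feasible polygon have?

5

Intersecting each pair of boundary lines and keeping only the points that satisfy every inequality leaves:
  (0, 13/4)
  (17/41, 370/123)
  (1, 0)
  (0, 8/11)
  (7/6, 0)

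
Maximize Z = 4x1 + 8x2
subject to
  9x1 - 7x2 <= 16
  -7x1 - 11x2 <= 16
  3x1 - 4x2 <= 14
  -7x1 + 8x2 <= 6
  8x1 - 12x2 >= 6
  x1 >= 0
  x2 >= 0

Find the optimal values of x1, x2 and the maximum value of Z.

x1 = 75/26, x2 = 37/26, maximum Z = 298/13

Vertices and Z = 4x1 + 8x2:
  (75/26, 37/26) → Z = 298/13
  (16/9, 0) → Z = 64/9
  (3/4, 0) → Z = 3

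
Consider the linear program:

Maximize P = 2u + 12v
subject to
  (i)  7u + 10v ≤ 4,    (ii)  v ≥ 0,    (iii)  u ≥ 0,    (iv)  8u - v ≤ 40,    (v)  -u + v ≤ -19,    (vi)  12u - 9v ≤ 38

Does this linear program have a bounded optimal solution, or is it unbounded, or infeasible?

infeasible

The boundaries 7u + 10v = 4 and v = 0 meet at (4/7, 0), but that point violates -u + v ≤ -19. Every candidate vertex is excluded by some other constraint, so the feasible region is empty.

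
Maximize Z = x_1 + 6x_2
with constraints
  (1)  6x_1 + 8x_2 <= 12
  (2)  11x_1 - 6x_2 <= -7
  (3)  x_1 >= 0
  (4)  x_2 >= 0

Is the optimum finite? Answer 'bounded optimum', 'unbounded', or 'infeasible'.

bounded optimum

Extreme points and Z = x_1 + 6x_2:
  (4/31, 87/62) → Z = 265/31
  (0, 3/2) → Z = 9
  (0, 7/6) → Z = 7
The feasible region has finitely many vertices and no improving ray; the maximum is 9 at (0, 3/2).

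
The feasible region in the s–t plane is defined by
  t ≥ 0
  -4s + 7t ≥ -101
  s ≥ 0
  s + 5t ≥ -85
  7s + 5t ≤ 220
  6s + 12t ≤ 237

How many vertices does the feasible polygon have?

5

Intersecting each pair of boundary lines and keeping only the points that satisfy every inequality leaves:
  (101/4, 0)
  (0, 0)
  (2045/69, 173/69)
  (0, 79/4)
  (485/18, 113/18)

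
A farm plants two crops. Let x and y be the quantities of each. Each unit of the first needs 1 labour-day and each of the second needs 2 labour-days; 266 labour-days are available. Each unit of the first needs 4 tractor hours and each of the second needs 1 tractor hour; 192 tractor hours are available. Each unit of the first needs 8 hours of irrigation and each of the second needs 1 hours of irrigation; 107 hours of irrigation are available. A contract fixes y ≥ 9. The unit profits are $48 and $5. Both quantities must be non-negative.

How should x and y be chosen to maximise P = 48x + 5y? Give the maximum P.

Feasible corners and P = 48x + 5y:
  (0, 107) → P = 535
  (0, 9) → P = 45
  (49/4, 9) → P = 633

The optimum lies where 8x + y = 107 and y = 9.
Solving simultaneously gives x = 49/4, y = 9.

x = 49/4, y = 9, maximum P = 633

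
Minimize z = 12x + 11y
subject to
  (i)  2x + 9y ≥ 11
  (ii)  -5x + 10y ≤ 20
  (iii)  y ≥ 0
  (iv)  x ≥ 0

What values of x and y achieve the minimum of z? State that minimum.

Extreme points and z = 12x + 11y:
  (11/2, 0) → z = 66
  (0, 11/9) → z = 121/9
  (0, 2) → z = 22
The feasible region is unbounded (it extends along (2, 1), (1, 0)), but z strictly increases along every unbounded feasible direction, so there is no improving ray and the minimum is attained at a vertex.

At the optimal vertex, 2x + 9y = 11 and x = 0.
Solving simultaneously gives x = 0, y = 11/9.

x = 0, y = 11/9, minimum z = 121/9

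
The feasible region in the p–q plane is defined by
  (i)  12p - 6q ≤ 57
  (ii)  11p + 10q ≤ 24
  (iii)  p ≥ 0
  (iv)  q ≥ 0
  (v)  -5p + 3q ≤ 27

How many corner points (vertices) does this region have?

Intersecting each pair of boundary lines and keeping only the points that satisfy every inequality leaves:
  (0, 12/5)
  (24/11, 0)
  (0, 0)

3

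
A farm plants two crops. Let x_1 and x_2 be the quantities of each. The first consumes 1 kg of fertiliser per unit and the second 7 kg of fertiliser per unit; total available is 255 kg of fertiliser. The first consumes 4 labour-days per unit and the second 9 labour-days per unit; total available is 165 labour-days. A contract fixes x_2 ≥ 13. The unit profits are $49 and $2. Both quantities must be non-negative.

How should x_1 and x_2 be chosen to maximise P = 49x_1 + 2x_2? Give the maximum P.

x_1 = 12, x_2 = 13, maximum P = 614

Extreme points and P = 49x_1 + 2x_2:
  (0, 55/3) → P = 110/3
  (0, 13) → P = 26
  (12, 13) → P = 614

At the optimal vertex, 4x_1 + 9x_2 = 165 and x_2 = 13.
Solving simultaneously gives x_1 = 12, x_2 = 13.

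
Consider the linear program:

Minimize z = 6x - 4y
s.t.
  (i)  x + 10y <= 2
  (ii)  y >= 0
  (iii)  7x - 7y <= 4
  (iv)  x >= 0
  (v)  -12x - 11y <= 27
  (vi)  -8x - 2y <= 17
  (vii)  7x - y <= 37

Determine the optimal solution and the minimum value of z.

Extreme points and z = 6x - 4y:
  (54/77, 10/77) → z = 284/77
  (0, 1/5) → z = -4/5
  (4/7, 0) → z = 24/7
  (0, 0) → z = 0

At the optimal vertex, x + 10y = 2 and x = 0.
Solving simultaneously gives x = 0, y = 1/5.

x = 0, y = 1/5, minimum z = -4/5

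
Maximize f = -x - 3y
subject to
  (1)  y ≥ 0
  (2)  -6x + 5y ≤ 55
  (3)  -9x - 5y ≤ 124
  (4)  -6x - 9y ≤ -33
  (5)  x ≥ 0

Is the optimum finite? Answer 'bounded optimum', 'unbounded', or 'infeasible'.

Corner points and f = -x - 3y:
  (11/2, 0) → f = -11/2
  (0, 11) → f = -33
  (0, 11/3) → f = -11
The feasible region has finitely many vertices and no improving ray; the maximum is -11/2 at (11/2, 0).

bounded optimum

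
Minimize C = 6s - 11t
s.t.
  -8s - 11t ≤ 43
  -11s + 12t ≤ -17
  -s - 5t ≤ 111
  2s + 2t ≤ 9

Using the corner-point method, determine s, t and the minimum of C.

s = 71/23, t = 65/46, minimum C = 137/46

Extreme points and C = 6s - 11t:
  (-47/31, -87/31) → C = 675/31
  (185/6, -79/3) → C = 1424/3
  (71/23, 65/46) → C = 137/46

The optimum lies where -11s + 12t = -17 and 2s + 2t = 9.
Solving simultaneously gives s = 71/23, t = 65/46.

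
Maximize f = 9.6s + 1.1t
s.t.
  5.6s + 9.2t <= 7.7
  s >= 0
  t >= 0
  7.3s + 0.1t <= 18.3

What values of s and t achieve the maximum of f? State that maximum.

Corner points and f = 9.6s + 1.1t:
  (0, 77/92) → f = 847/920
  (11/8, 0) → f = 66/5
  (0, 0) → f = 0

The optimum lies where 5.6s + 9.2t = 7.7 and t = 0.
Solving simultaneously gives s = 11/8, t = 0.

s = 1.375, t = 0, maximum f = 13.2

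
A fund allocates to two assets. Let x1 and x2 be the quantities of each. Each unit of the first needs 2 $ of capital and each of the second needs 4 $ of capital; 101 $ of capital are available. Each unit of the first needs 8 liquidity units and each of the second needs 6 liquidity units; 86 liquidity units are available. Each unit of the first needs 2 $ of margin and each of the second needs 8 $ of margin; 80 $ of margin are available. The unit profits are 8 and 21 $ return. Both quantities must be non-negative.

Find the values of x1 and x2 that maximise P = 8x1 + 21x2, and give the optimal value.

Feasible corners and P = 8x1 + 21x2:
  (0, 0) → P = 0
  (0, 10) → P = 210
  (43/4, 0) → P = 86
  (4, 9) → P = 221

The optimum lies where 8x1 + 6x2 = 86 and 2x1 + 8x2 = 80.
Solving simultaneously gives x1 = 4, x2 = 9.

x1 = 4, x2 = 9, maximum P = 221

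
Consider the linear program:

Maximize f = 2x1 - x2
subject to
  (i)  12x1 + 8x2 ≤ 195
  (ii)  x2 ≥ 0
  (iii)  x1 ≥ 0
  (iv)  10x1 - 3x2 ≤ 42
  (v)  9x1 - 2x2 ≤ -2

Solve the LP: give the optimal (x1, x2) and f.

Extreme points and f = 2x1 - x2:
  (0, 195/8) → f = -195/8
  (187/48, 593/32) → f = -1031/96
  (0, 1) → f = -1

The optimum lies where x1 = 0 and 9x1 - 2x2 = -2.
Solving simultaneously gives x1 = 0, x2 = 1.

x1 = 0, x2 = 1, maximum f = -1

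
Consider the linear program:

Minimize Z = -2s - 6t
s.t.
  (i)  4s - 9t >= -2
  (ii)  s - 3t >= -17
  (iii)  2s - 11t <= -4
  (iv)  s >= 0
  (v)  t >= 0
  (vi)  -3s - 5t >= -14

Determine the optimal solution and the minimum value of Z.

s = 116/47, t = 62/47, minimum Z = -604/47

Feasible corners and Z = -2s - 6t:
  (7/13, 6/13) → Z = -50/13
  (116/47, 62/47) → Z = -604/47
  (134/43, 40/43) → Z = -508/43

The optimum lies where 4s - 9t = -2 and -3s - 5t = -14.
Solving simultaneously gives s = 116/47, t = 62/47.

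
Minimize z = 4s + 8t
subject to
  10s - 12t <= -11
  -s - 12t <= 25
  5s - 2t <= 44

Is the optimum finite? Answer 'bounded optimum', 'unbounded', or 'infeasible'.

unbounded

From the feasible point (-36/11, -239/132), moving in the direction (-12, 1) keeps every constraint satisfied while z decreases without bound.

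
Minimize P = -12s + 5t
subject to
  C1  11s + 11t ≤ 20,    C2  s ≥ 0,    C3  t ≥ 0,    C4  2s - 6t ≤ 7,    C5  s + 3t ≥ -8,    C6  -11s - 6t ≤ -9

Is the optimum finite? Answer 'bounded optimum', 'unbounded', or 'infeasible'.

bounded optimum

Feasible corners and P = -12s + 5t:
  (0, 20/11) → P = 100/11
  (20/11, 0) → P = -240/11
  (0, 3/2) → P = 15/2
  (9/11, 0) → P = -108/11
The feasible region has finitely many vertices and no improving ray; the minimum is -240/11 at (20/11, 0).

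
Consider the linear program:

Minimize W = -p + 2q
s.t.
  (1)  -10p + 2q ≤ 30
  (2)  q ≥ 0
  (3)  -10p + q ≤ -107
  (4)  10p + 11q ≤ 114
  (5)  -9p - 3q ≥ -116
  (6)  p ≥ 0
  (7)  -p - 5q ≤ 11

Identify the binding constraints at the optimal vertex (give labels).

(2) and (4)

Vertices and W = -p + 2q:
  (107/10, 0) → W = -107/10
  (57/5, 0) → W = -57/5
  (1291/120, 7/12) → W = -1151/120

The minimum is at (57/5, 0). Substituting into each constraint, equality holds for (2) and (4); the remaining constraints have slack.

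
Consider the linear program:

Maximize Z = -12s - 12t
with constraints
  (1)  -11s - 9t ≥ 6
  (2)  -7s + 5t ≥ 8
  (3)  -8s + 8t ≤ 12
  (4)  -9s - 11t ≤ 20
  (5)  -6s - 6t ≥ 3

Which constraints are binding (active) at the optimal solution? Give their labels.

(3) and (4)

Corner points and Z = -12s - 12t:
  (-94/61, -34/61) → Z = 1536/61
  (-7/8, 3/8) → Z = 6
  (-73/40, -13/40) → Z = 129/5
  (-1, 1/2) → Z = 6

The maximum is at (-73/40, -13/40). Substituting into each constraint, equality holds for (3) and (4); the remaining constraints have slack.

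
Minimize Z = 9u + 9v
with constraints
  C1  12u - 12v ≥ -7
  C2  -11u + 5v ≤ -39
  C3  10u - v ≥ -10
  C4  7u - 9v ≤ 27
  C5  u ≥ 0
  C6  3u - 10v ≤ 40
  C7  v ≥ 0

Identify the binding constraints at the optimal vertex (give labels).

C2 and C7

Vertices and Z = 9u + 9v:
  (503/72, 545/72) → Z = 131
  (39/11, 0) → Z = 351/11
  (27/7, 0) → Z = 243/7
The feasible region is unbounded (it extends along (1, 1), (9, 7)), but Z strictly increases along every unbounded feasible direction, so there is no improving ray and the minimum is attained at a vertex.

The minimum is at (39/11, 0). Substituting into each constraint, equality holds for C2 and C7; the remaining constraints have slack.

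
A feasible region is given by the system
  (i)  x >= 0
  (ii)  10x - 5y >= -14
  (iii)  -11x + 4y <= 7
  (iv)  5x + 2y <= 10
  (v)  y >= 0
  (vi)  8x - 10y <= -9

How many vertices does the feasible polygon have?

4

The feasible vertices (each the meet of two boundaries and inside every other half-plane) are:
  (0, 7/4)
  (0, 9/10)
  (13/21, 145/42)
  (41/33, 125/66)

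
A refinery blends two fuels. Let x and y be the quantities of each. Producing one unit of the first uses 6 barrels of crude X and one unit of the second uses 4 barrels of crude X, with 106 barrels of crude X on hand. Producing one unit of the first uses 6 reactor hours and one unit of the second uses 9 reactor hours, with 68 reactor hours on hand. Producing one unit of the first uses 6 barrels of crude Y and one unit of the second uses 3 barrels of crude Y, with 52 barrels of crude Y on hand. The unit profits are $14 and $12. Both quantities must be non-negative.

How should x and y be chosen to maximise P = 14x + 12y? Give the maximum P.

x = 22/3, y = 8/3, maximum P = 404/3

Feasible corners and P = 14x + 12y:
  (0, 0) → P = 0
  (0, 68/9) → P = 272/3
  (26/3, 0) → P = 364/3
  (22/3, 8/3) → P = 404/3

The binding constraints are 6x + 9y = 68 and 6x + 3y = 52.
Solving simultaneously gives x = 22/3, y = 8/3.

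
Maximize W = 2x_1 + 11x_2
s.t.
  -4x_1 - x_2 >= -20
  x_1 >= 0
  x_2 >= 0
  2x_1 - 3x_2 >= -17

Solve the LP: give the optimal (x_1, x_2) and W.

x_1 = 43/14, x_2 = 54/7, maximum W = 91

Vertices and W = 2x_1 + 11x_2:
  (5, 0) → W = 10
  (43/14, 54/7) → W = 91
  (0, 0) → W = 0
  (0, 17/3) → W = 187/3

At the optimal vertex, -4x_1 - x_2 = -20 and 2x_1 - 3x_2 = -17.
Solving simultaneously gives x_1 = 43/14, x_2 = 54/7.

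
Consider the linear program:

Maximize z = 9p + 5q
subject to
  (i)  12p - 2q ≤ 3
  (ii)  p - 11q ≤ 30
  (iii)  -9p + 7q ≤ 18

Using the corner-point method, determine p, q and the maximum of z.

Extreme points and z = 9p + 5q:
  (-27/130, -357/130) → z = -78/5
  (19/22, 81/22) → z = 288/11
  (-102/23, -72/23) → z = -1278/23

p = 19/22, q = 81/22, maximum z = 288/11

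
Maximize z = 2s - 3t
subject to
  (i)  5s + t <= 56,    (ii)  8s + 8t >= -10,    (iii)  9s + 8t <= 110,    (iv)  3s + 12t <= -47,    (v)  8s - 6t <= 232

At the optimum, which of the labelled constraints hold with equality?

Corner points and z = 2s - 3t:
  (229/16, -249/16) → z = 1205/16
  (719/57, -403/57) → z = 2647/57
  (32/9, -173/36) → z = 775/36

The maximum is at (229/16, -249/16). Substituting into each constraint, equality holds for (i) and (ii); the remaining constraints have slack.

(i) and (ii)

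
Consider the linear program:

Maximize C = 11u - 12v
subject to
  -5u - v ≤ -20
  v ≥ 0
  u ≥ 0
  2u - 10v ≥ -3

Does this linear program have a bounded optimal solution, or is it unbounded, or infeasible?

unbounded

From the feasible point (4, 0), moving in the direction (10, 2) keeps every constraint satisfied while C increases without bound.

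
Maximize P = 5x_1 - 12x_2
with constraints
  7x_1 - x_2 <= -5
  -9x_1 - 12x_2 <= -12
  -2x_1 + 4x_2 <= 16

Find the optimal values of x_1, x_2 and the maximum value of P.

Extreme points and P = 5x_1 - 12x_2:
  (-16/31, 43/31) → P = -596/31
  (-2/13, 51/13) → P = -622/13
  (-12/5, 14/5) → P = -228/5

x_1 = -16/31, x_2 = 43/31, maximum P = -596/31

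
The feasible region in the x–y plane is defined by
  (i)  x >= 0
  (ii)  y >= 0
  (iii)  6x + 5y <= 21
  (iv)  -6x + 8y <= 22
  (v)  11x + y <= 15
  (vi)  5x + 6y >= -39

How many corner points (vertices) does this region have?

The feasible vertices (each the meet of two boundaries and inside every other half-plane) are:
  (0, 0)
  (0, 11/4)
  (15/11, 0)
  (29/39, 43/13)
  (54/49, 141/49)

5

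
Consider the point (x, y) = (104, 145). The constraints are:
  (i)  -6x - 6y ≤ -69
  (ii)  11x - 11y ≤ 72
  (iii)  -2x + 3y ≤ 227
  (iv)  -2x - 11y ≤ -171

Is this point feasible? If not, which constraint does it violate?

feasible

(i): -1494 ≤ -69 ✓
(ii): -451 ≤ 72 ✓
(iii): 227 ≤ 227 ✓
(iv): -1803 ≤ -171 ✓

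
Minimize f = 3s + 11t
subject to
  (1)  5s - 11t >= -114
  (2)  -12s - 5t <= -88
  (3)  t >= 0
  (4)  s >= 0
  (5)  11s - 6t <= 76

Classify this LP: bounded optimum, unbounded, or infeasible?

bounded optimum

Corner points and f = 3s + 11t:
  (398/157, 1808/157) → f = 21082/157
  (1520/91, 1634/91) → f = 22534/91
  (908/127, 56/127) → f = 3340/127
The feasible region has finitely many vertices and no improving ray; the minimum is 3340/127 at (908/127, 56/127).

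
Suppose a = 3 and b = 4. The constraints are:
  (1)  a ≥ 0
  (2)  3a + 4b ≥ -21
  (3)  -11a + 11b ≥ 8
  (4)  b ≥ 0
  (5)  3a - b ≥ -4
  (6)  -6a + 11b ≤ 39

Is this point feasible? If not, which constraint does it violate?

(1): 3 ≥ 0 ✓
(2): 25 ≥ -21 ✓
(3): 11 ≥ 8 ✓
(4): 4 ≥ 0 ✓
(5): 5 ≥ -4 ✓
(6): 26 ≤ 39 ✓

feasible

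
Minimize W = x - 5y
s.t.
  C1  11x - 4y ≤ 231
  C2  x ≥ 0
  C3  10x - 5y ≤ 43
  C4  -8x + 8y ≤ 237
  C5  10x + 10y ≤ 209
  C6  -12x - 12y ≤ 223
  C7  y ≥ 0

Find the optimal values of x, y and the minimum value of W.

Extreme points and W = x - 5y:
  (0, 209/10) → W = -209/2
  (0, 0) → W = 0
  (59/6, 166/15) → W = -91/2
  (43/10, 0) → W = 43/10

x = 0, y = 209/10, minimum W = -209/2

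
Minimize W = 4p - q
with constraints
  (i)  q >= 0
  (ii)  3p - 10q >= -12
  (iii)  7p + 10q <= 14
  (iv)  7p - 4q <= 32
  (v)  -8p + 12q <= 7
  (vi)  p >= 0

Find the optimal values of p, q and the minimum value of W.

Vertices and W = 4p - q:
  (2, 0) → W = 8
  (0, 0) → W = 0
  (49/82, 161/164) → W = 231/164
  (0, 7/12) → W = -7/12

p = 0, q = 7/12, minimum W = -7/12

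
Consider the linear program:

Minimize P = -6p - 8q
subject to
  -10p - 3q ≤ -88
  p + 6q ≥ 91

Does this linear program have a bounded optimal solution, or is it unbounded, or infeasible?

unbounded

From the feasible point (85/19, 274/19), moving in the direction (-3, 10) keeps every constraint satisfied while P decreases without bound.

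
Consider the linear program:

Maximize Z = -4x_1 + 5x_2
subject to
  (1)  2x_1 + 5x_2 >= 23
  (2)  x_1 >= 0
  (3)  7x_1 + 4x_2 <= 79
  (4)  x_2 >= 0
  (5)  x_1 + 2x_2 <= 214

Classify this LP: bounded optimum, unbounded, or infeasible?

Corner points and Z = -4x_1 + 5x_2:
  (0, 23/5) → Z = 23
  (101/9, 1/9) → Z = -133/3
  (0, 79/4) → Z = 395/4
The feasible region has finitely many vertices and no improving ray; the maximum is 395/4 at (0, 79/4).

bounded optimum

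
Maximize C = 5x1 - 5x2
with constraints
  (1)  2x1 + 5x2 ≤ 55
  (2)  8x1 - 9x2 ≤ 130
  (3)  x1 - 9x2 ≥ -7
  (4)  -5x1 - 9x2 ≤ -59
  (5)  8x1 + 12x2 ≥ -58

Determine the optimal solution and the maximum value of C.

x1 = 137/7, x2 = 62/21, maximum C = 1745/21

Corner points and C = 5x1 - 5x2:
  (137/7, 62/21) → C = 1745/21
  (189/13, -178/117) → C = 9395/117
  (26/3, 47/27) → C = 935/27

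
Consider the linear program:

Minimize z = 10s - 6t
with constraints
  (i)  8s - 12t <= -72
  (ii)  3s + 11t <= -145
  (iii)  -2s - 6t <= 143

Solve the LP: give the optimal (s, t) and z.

s = -703/4, t = 139/4, minimum z = -1966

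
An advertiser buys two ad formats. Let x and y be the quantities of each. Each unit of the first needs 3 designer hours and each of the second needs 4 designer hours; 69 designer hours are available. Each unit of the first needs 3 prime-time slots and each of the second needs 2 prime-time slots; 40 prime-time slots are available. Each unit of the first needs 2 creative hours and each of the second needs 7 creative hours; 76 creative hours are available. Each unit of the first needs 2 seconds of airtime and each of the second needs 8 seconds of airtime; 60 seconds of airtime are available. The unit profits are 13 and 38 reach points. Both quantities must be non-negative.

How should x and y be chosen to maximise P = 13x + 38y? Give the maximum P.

x = 10, y = 5, maximum P = 320

Vertices and P = 13x + 38y:
  (0, 0) → P = 0
  (0, 15/2) → P = 285
  (40/3, 0) → P = 520/3
  (10, 5) → P = 320

The binding constraints are 3x + 2y = 40 and 2x + 8y = 60.
Solving simultaneously gives x = 10, y = 5.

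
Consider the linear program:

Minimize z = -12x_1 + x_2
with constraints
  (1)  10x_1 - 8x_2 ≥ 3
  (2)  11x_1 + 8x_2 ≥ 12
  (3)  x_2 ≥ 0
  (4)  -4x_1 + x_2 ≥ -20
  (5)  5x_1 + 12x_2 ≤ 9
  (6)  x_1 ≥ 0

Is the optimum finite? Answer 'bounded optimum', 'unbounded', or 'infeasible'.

bounded optimum

Extreme points and z = -12x_1 + x_2:
  (12/11, 0) → z = -144/11
  (18/23, 39/92) → z = -825/92
  (9/5, 0) → z = -108/5
The feasible region has finitely many vertices and no improving ray; the minimum is -108/5 at (9/5, 0).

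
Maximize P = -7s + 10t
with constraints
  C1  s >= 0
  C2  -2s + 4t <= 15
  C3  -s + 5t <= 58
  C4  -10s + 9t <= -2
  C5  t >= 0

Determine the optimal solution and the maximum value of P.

s = 13/2, t = 7, maximum P = 49/2

Vertices and P = -7s + 10t:
  (157/6, 101/6) → P = -89/6
  (13/2, 7) → P = 49/2
  (1/5, 0) → P = -7/5
The feasible region is unbounded (it extends along (5, 1), (1, 0)), but P strictly decreases along every unbounded feasible direction, so there is no improving ray and the maximum is attained at a vertex.

At the optimal vertex, -2s + 4t = 15 and -10s + 9t = -2.
Solving simultaneously gives s = 13/2, t = 7.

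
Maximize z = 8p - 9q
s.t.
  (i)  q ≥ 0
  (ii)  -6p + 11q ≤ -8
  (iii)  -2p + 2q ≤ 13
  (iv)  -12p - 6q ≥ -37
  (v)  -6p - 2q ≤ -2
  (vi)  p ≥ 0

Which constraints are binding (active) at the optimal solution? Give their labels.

(i) and (iv)

Vertices and z = 8p - 9q:
  (4/3, 0) → z = 32/3
  (37/12, 0) → z = 74/3
  (65/24, 3/4) → z = 179/12

The maximum is at (37/12, 0). Substituting into each constraint, equality holds for (i) and (iv); the remaining constraints have slack.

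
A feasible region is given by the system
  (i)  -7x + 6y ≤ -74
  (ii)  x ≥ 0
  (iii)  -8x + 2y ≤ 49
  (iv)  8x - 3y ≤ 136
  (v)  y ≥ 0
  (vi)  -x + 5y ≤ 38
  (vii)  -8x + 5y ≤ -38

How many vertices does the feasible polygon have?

4

Intersecting each pair of boundary lines and keeping only the points that satisfy every inequality leaves:
  (74/7, 0)
  (598/29, 340/29)
  (17, 0)
  (794/37, 440/37)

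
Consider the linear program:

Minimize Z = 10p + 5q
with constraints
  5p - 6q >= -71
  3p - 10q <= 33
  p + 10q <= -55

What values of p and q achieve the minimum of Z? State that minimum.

Vertices and Z = 10p + 5q:
  (-227/8, -189/16) → Z = -5485/16
  (-130/7, -51/14) → Z = -2855/14
  (-11/2, -99/20) → Z = -319/4

The binding constraints are 5p - 6q = -71 and 3p - 10q = 33.
Solving simultaneously gives p = -227/8, q = -189/16.

p = -227/8, q = -189/16, minimum Z = -5485/16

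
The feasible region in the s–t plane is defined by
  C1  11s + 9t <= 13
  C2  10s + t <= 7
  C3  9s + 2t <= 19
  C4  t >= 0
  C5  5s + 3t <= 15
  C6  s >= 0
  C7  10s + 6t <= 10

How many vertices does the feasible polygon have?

Pairwise boundary intersections that survive every other constraint:
  (0, 13/9)
  (1/2, 5/6)
  (7/10, 0)
  (16/25, 3/5)
  (0, 0)

5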